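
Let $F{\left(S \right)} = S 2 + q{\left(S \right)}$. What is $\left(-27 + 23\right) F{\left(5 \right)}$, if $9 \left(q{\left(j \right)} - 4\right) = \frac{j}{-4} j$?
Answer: $- \frac{479}{9} \approx -53.222$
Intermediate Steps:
$q{\left(j \right)} = 4 - \frac{j^{2}}{36}$ ($q{\left(j \right)} = 4 + \frac{\frac{j}{-4} j}{9} = 4 + \frac{j \left(- \frac{1}{4}\right) j}{9} = 4 + \frac{- \frac{j}{4} j}{9} = 4 + \frac{\left(- \frac{1}{4}\right) j^{2}}{9} = 4 - \frac{j^{2}}{36}$)
$F{\left(S \right)} = 4 + 2 S - \frac{S^{2}}{36}$ ($F{\left(S \right)} = S 2 - \left(-4 + \frac{S^{2}}{36}\right) = 2 S - \left(-4 + \frac{S^{2}}{36}\right) = 4 + 2 S - \frac{S^{2}}{36}$)
$\left(-27 + 23\right) F{\left(5 \right)} = \left(-27 + 23\right) \left(4 + 2 \cdot 5 - \frac{5^{2}}{36}\right) = - 4 \left(4 + 10 - \frac{25}{36}\right) = \left(-4\right) \frac{479}{36} = - \frac{479}{9}$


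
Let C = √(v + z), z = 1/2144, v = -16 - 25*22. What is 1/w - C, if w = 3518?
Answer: 1/3518 - I*√162609402/536 ≈ 0.00028425 - 23.791*I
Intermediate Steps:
v = -566 (v = -16 - 550 = -566)
z = 1/2144 ≈ 0.00046642
C = I*√162609402/536 (C = √(-566 + 1/2144) = √(-1213503/2144) = I*√162609402/536 ≈ 23.791*I)
1/w - C = 1/3518 - I*√162609402/536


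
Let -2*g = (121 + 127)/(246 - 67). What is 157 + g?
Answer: 27979/179 ≈ 156.31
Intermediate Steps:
g = -124/179 (g = -(121 + 127)/(2*(246 - 67)) = -124/179 ≈ -0.69274)
157 + g = 157 - 124/179 = 27979/179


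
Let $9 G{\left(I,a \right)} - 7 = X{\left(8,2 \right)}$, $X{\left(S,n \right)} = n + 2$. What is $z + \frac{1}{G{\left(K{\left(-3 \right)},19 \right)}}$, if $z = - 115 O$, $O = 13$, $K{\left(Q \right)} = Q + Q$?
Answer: $- \frac{16436}{11} \approx -1494.2$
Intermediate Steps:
$K{\left(Q \right)} = 2 Q$
$z = -1495$ ($z = \left(-115\right) 13 = -1495$)
$X{\left(S,n \right)} = 2 + n$
$G{\left(I,a \right)} = \frac{11}{9}$ ($G{\left(I,a \right)} = \frac{7}{9} + \frac{2 + 2}{9} = \frac{7}{9} + \frac{1}{9} \cdot 4 = \frac{7}{9} + \frac{4}{9} = \frac{11}{9}$)
$z + \frac{1}{G{\left(K{\left(-3 \right)},19 \right)}} = -1495 + \frac{1}{\frac{11}{9}} = -1495 + \frac{9}{11} = - \frac{16436}{11}$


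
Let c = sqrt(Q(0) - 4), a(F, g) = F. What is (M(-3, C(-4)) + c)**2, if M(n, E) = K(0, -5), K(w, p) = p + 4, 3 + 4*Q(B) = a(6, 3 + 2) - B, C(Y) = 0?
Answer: (2 - I*sqrt(13))**2/4 ≈ -2.25 - 3.6056*I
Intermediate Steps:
Q(B) = 3/4 - B/4 (Q(B) = -3/4 + (6 - B)/4 = -3/4 + (3/2 - B/4) = 3/4 - B/4)
K(w, p) = 4 + p
M(n, E) = -1 (M(n, E) = 4 - 5 = -1)
c = I*sqrt(13)/2 (c = sqrt((3/4 - 1/4*0) - 4) = sqrt((3/4 + 0) - 4) = sqrt(3/4 - 4) = sqrt(-13/4) = I*sqrt(13)/2 ≈ 1.8028*I)
(M(-3, C(-4)) + c)**2 = (-1 + I*sqrt(13)/2)**2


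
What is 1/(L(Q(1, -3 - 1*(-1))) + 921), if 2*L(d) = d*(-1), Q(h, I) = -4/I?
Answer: 1/920 ≈ 0.0010870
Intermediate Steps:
L(d) = -d/2 (L(d) = (d*(-1))/2 = (-d)/2 = -d/2)
1/(L(Q(1, -3 - 1*(-1))) + 921) = 1/(-(-2)/(-3 - 1*(-1)) + 921) = 1/(-(-2)/(-3 + 1) + 921) = 1/(-(-2)/(-2) + 921) = 1/(-(-2)*(-1)/2 + 921) = 1/(-1/2*2 + 921) = 1/(-1 + 921) = 1/920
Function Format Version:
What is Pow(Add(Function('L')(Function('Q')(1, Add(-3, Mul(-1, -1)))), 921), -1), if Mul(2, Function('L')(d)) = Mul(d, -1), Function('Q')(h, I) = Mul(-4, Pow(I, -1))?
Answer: Rational(1, 920) ≈ 0.0010870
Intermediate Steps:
Function('L')(d) = Mul(Rational(-1, 2), d) (Function('L')(d) = Mul(Rational(1, 2), Mul(d, -1)) = Mul(Rational(1, 2), Mul(-1, d)) = Mul(Rational(-1, 2), d))
Pow(Add(Function('L')(Function('Q')(1, Add(-3, Mul(-1, -1)))), 921), -1) = Pow(Add(Mul(Rational(-1, 2), Mul(-4, Pow(Add(-3, Mul(-1, -1)), -1))), 921), -1) = Pow(Add(Mul(Rational(-1, 2), Mul(-4, Pow(Add(-3, 1), -1))), 921), -1) = Pow(Add(Mul(Rational(-1, 2), Mul(-4, Pow(-2, -1))), 921), -1) = Pow(Add(Mul(Rational(-1, 2), Mul(-4, Rational(-1, 2))), 921), -1) = Pow(Add(Mul(Rational(-1, 2), 2), 921), -1) = Pow(Add(-1, 921), -1) = Pow(920, -1) = Rational(1, 920)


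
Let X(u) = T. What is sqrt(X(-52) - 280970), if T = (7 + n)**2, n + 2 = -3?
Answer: 7*I*sqrt(5734) ≈ 530.06*I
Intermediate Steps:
n = -5 (n = -2 - 3 = -5)
T = 4 (T = (7 - 5)**2 = 2**2 = 4)
X(u) = 4
sqrt(X(-52) - 280970) = sqrt(4 - 280970) = sqrt(-280966) = 7*I*sqrt(5734)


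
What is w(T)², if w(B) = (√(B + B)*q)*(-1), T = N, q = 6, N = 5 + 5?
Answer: 720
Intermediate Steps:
N = 10
T = 10
w(B) = -6*√2*√B (w(B) = (√(B + B)*6)*(-1) = (√(2*B)*6)*(-1) = ((√2*√B)*6)*(-1) = (6*√2*√B)*(-1) = -6*√2*√B)
w(T)² = (-6*√2*√10)² = (-12*√5)² = 720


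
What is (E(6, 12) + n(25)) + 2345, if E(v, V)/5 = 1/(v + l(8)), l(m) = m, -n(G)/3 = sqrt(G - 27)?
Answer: 32835/14 - 3*I*sqrt(2) ≈ 2345.4 - 4.2426*I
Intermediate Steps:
n(G) = -3*sqrt(-27 + G) (n(G) = -3*sqrt(G - 27) = -3*sqrt(-27 + G))
E(v, V) = 5/(8 + v) (E(v, V) = 5/(v + 8) = 5/(8 + v))
(E(6, 12) + n(25)) + 2345 = (5/(8 + 6) - 3*sqrt(-27 + 25)) + 2345 = (5/14 - 3*I*sqrt(2)) + 2345 = 32835/14 - 3*I*sqrt(2)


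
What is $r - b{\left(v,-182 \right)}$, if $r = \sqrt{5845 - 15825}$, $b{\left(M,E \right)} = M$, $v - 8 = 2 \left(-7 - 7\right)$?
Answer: $20 + 2 i \sqrt{2495} \approx 20.0 + 99.9 i$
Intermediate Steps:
$v = -20$ ($v = 8 + 2 \left(-7 - 7\right) = 8 + 2 \left(-14\right) = 8 - 28 = -20$)
$r = 2 i \sqrt{2495}$ ($r = \sqrt{-9980} = 2 i \sqrt{2495} \approx 99.9 i$)
$r - b{\left(v,-182 \right)} = 2 i \sqrt{2495} - -20 = 2 i \sqrt{2495} + 20 = 20 + 2 i \sqrt{2495}$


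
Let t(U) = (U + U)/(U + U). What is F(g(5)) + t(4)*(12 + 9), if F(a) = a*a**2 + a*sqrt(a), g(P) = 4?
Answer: 93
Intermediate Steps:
t(U) = 1 (t(U) = (2*U)/((2*U)) = (2*U)*(1/(2*U)) = 1)
F(a) = a**3 + a**(3/2)
F(g(5)) + t(4)*(12 + 9) = (4**3 + 4**(3/2)) + 1*(12 + 9) = (64 + 8) + 1*21 = 72 + 21 = 93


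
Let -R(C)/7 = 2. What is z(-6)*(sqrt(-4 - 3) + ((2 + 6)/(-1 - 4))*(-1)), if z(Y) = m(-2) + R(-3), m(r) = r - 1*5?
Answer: -168/5 - 21*I*sqrt(7) ≈ -33.6 - 55.561*I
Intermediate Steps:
R(C) = -14 (R(C) = -7*2 = -14)
m(r) = -5 + r (m(r) = r - 5 = -5 + r)
z(Y) = -21 (z(Y) = (-5 - 2) - 14 = -7 - 14 = -21)
z(-6)*(sqrt(-4 - 3) + ((2 + 6)/(-1 - 4))*(-1)) = -21*(sqrt(-4 - 3) + ((2 + 6)/(-1 - 4))*(-1)) = -21*(sqrt(-7) + (8/(-5))*(-1)) = -21*(I*sqrt(7) + (8*(-1/5))*(-1)) = -21*(I*sqrt(7) - 8/5*(-1)) = -21*(I*sqrt(7) + 8/5) = -21*(8/5 + I*sqrt(7)) = -168/5 - 21*I*sqrt(7)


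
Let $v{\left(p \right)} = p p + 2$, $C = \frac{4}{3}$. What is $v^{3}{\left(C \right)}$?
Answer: $\frac{39304}{729} \approx 53.915$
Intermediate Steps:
$C = \frac{4}{3}$ ($C = 4 \cdot \frac{1}{3} = \frac{4}{3} \approx 1.3333$)
$v{\left(p \right)} = 2 + p^{2}$ ($v{\left(p \right)} = p^{2} + 2 = 2 + p^{2}$)
$v^{3}{\left(C \right)} = \left(2 + \left(\frac{4}{3}\right)^{2}\right)^{3} = \left(2 + \frac{16}{9}\right)^{3} = \left(\frac{34}{9}\right)^{3} = \frac{39304}{729}$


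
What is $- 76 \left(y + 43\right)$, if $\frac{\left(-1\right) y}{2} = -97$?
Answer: $-18012$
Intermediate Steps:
$y = 194$ ($y = \left(-2\right) \left(-97\right) = 194$)
$- 76 \left(y + 43\right) = - 76 \left(194 + 43\right) = \left(-76\right) 237 = -18012$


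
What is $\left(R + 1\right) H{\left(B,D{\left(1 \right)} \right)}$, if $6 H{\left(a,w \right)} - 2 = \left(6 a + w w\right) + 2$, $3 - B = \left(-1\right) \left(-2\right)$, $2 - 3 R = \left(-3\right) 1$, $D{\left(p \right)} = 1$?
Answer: $\frac{44}{9} \approx 4.8889$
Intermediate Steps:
$R = \frac{5}{3}$ ($R = \frac{2}{3} - \frac{\left(-3\right) 1}{3} = \frac{2}{3} - -1 = \frac{2}{3} + 1 = \frac{5}{3} \approx 1.6667$)
$B = 1$ ($B = 3 - \left(-1\right) \left(-2\right) = 3 - 2 = 1$)
$H{\left(a,w \right)} = \frac{2}{3} + a + \frac{w^{2}}{6}$ ($H{\left(a,w \right)} = \frac{1}{3} + \frac{\left(6 a + w w\right) + 2}{6} = \frac{1}{3} + \frac{\left(6 a + w^{2}\right) + 2}{6} = \frac{1}{3} + \frac{\left(w^{2} + 6 a\right) + 2}{6} = \frac{1}{3} + \frac{2 + w^{2} + 6 a}{6} = \frac{1}{3} + \left(\frac{1}{3} + a + \frac{w^{2}}{6}\right) = \frac{2}{3} + a + \frac{w^{2}}{6}$)
$\left(R + 1\right) H{\left(B,D{\left(1 \right)} \right)} = \left(\frac{5}{3} + 1\right) \left(\frac{2}{3} + 1 + \frac{1^{2}}{6}\right) = \frac{8 \left(\frac{2}{3} + 1 + \frac{1}{6} \cdot 1\right)}{3} = \frac{8 \left(\frac{2}{3} + 1 + \frac{1}{6}\right)}{3} = \frac{8}{3} \cdot \frac{11}{6} = \frac{44}{9}$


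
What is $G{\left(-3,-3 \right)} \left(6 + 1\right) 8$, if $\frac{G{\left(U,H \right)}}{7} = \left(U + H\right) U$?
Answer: $7056$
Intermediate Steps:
$G{\left(U,H \right)} = 7 U \left(H + U\right)$ ($G{\left(U,H \right)} = 7 \left(U + H\right) U = 7 \left(H + U\right) U = 7 U \left(H + U\right)$)
$G{\left(-3,-3 \right)} \left(6 + 1\right) 8 = 7 \left(-3\right) \left(-3 - 3\right) \left(6 + 1\right) 8 = 7 \left(-3\right) \left(-6\right) 7 \cdot 8 = 126 \cdot 7 \cdot 8 = 882 \cdot 8 = 7056$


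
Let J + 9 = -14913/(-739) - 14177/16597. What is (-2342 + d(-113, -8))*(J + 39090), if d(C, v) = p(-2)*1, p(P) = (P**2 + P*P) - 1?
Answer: -1119802140274135/12265183 ≈ -9.1299e+7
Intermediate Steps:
p(P) = -1 + 2*P**2 (p(P) = (P**2 + P**2) - 1 = 2*P**2 - 1 = -1 + 2*P**2)
J = 126647611/12265183 (J = -9 + (-14913/(-739) - 14177/16597) = -9 + (-14913*(-1/739) - 14177*1/16597) = -9 + (14913/739 - 14177/16597) = -9 + 237034258/12265183 = 126647611/12265183 ≈ 10.326)
d(C, v) = 7 (d(C, v) = (-1 + 2*(-2)**2)*1 = (-1 + 2*4)*1 = (-1 + 8)*1 = 7*1 = 7)
(-2342 + d(-113, -8))*(J + 39090) = (-2342 + 7)*(126647611/12265183 + 39090) = -2335*479572651081/12265183 = -1119802140274135/12265183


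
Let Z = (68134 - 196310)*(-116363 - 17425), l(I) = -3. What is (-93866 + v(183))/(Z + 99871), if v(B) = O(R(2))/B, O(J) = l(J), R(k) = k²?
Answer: -5725827/1046059144099 ≈ -5.4737e-6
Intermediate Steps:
O(J) = -3
Z = 17148410688 (Z = -128176*(-133788) = 17148410688)
v(B) = -3/B
(-93866 + v(183))/(Z + 99871) = (-93866 - 3/183)/(17148410688 + 99871) = (-93866 - 3*1/183)/17148510559 = (-93866 - 1/61)*(1/17148510559) = -5725827/61*1/17148510559 = -5725827/1046059144099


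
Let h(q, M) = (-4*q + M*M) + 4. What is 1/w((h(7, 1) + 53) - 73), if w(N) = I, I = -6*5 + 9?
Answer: -1/21 ≈ -0.047619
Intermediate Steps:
h(q, M) = 4 + M² - 4*q (h(q, M) = (-4*q + M²) + 4 = (M² - 4*q) + 4 = 4 + M² - 4*q)
I = -21 (I = -30 + 9 = -21)
w(N) = -21
1/w((h(7, 1) + 53) - 73) = 1/(-21) = -1/21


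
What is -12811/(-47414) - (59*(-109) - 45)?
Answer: 307065875/47414 ≈ 6476.3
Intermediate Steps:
-12811/(-47414) - (59*(-109) - 45) = -12811*(-1/47414) - (-6431 - 45) = 12811/47414 - 1*(-6476) = 12811/47414 + 6476 = 307065875/47414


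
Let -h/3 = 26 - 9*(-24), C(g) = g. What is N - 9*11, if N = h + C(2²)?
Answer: -821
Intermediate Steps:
h = -726 (h = -3*(26 - 9*(-24)) = -3*(26 + 216) = -3*242 = -726)
N = -722 (N = -726 + 2² = -726 + 4 = -722)
N - 9*11 = -722 - 9*11 = -722 - 99 = -821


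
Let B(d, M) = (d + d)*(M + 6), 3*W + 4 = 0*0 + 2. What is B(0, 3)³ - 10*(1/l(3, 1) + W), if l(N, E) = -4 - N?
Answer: 170/21 ≈ 8.0952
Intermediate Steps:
W = -⅔ (W = -4/3 + (0*0 + 2)/3 = -4/3 + (0 + 2)/3 = -4/3 + (⅓)*2 = -4/3 + ⅔ = -⅔ ≈ -0.66667)
B(d, M) = 2*d*(6 + M) (B(d, M) = (2*d)*(6 + M) = 2*d*(6 + M))
B(0, 3)³ - 10*(1/l(3, 1) + W) = (2*0*(6 + 3))³ - 10*(1/(-4 - 1*3) - ⅔) = (2*0*9)³ - 10*(1/(-4 - 3) - ⅔) = 0³ - 10*(1/(-7) - ⅔) = 0 - 10*(-⅐ - ⅔) = 0 - 10*(-17)/21 = 0 - 1*(-170/21) = 0 + 170/21 = 170/21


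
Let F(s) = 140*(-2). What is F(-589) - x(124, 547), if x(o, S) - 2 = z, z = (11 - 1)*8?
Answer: -362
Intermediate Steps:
F(s) = -280
z = 80 (z = 10*8 = 80)
x(o, S) = 82 (x(o, S) = 2 + 80 = 82)
F(-589) - x(124, 547) = -280 - 1*82 = -280 - 82 = -362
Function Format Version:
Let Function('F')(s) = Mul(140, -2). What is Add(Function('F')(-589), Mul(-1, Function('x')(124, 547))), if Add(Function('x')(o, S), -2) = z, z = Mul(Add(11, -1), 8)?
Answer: -362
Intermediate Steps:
Function('F')(s) = -280
z = 80 (z = Mul(10, 8) = 80)
Function('x')(o, S) = 82 (Function('x')(o, S) = Add(2, 80) = 82)
Add(Function('F')(-589), Mul(-1, Function('x')(124, 547))) = Add(-280, Mul(-1, 82)) = Add(-280, -82) = -362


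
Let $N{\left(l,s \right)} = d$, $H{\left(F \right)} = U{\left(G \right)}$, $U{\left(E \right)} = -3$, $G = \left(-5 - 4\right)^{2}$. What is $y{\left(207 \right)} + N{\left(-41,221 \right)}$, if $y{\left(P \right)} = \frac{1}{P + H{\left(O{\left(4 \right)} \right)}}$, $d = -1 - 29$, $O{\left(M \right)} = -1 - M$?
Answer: $- \frac{6119}{204} \approx -29.995$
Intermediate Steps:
$G = 81$ ($G = \left(-9\right)^{2} = 81$)
$H{\left(F \right)} = -3$
$d = -30$
$N{\left(l,s \right)} = -30$
$y{\left(P \right)} = \frac{1}{-3 + P}$ ($y{\left(P \right)} = \frac{1}{P - 3} = \frac{1}{-3 + P}$)
$y{\left(207 \right)} + N{\left(-41,221 \right)} = \frac{1}{-3 + 207} - 30 = \frac{1}{204} - 30 = - \frac{6119}{204}$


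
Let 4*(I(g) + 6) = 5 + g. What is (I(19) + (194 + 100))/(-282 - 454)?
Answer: -147/368 ≈ -0.39946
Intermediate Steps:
I(g) = -19/4 + g/4 (I(g) = -6 + (5 + g)/4 = -6 + (5/4 + g/4) = -19/4 + g/4)
(I(19) + (194 + 100))/(-282 - 454) = ((-19/4 + (¼)*19) + (194 + 100))/(-282 - 454) = ((-19/4 + 19/4) + 294)/(-736) = (0 + 294)*(-1/736) = 294*(-1/736) = -147/368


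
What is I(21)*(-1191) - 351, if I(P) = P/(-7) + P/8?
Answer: 765/8 ≈ 95.625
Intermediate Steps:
I(P) = -P/56 (I(P) = P*(-1/7) + P*(1/8) = -P/7 + P/8 = -P/56)
I(21)*(-1191) - 351 = -1/56*21*(-1191) - 351 = -3/8*(-1191) - 351 = 3573/8 - 351 = 765/8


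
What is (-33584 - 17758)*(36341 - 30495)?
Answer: -300145332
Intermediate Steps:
(-33584 - 17758)*(36341 - 30495) = -51342*5846 = -300145332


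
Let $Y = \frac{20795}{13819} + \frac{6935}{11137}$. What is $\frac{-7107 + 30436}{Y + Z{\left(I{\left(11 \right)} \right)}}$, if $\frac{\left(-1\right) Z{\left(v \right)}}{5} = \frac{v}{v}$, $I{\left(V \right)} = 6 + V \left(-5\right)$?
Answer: $- \frac{3590384493787}{442082335} \approx -8121.5$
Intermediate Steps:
$I{\left(V \right)} = 6 - 5 V$
$Y = \frac{327428680}{153902203}$ ($Y = 20795 \cdot \frac{1}{13819} + 6935 \cdot \frac{1}{11137} = \frac{20795}{13819} + \frac{6935}{11137} = \frac{327428680}{153902203} \approx 2.1275$)
$Z{\left(v \right)} = -5$ ($Z{\left(v \right)} = - 5 \frac{v}{v} = \left(-5\right) 1 = -5$)
$\frac{-7107 + 30436}{Y + Z{\left(I{\left(11 \right)} \right)}} = \frac{-7107 + 30436}{\frac{327428680}{153902203} - 5} = \frac{23329}{- \frac{442082335}{153902203}} = 23329 \left(- \frac{153902203}{442082335}\right) = - \frac{3590384493787}{442082335}$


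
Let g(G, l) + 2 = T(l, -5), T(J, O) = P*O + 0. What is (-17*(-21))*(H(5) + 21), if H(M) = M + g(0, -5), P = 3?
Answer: 3213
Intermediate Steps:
T(J, O) = 3*O (T(J, O) = 3*O + 0 = 3*O)
g(G, l) = -17 (g(G, l) = -2 + 3*(-5) = -2 - 15 = -17)
H(M) = -17 + M (H(M) = M - 17 = -17 + M)
(-17*(-21))*(H(5) + 21) = (-17*(-21))*((-17 + 5) + 21) = 357*(-12 + 21) = 357*9 = 3213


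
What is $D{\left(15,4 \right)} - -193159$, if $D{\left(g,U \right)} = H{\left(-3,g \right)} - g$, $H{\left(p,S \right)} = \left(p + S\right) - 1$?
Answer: $193155$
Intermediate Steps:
$H{\left(p,S \right)} = -1 + S + p$ ($H{\left(p,S \right)} = \left(S + p\right) - 1 = -1 + S + p$)
$D{\left(g,U \right)} = -4$ ($D{\left(g,U \right)} = \left(-1 + g - 3\right) - g = \left(-4 + g\right) - g = -4$)
$D{\left(15,4 \right)} - -193159 = -4 - -193159 = -4 + 193159 = 193155$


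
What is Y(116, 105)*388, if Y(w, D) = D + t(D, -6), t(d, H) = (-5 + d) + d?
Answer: 120280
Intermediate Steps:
t(d, H) = -5 + 2*d
Y(w, D) = -5 + 3*D (Y(w, D) = D + (-5 + 2*D) = -5 + 3*D)
Y(116, 105)*388 = (-5 + 3*105)*388 = (-5 + 315)*388 = 310*388 = 120280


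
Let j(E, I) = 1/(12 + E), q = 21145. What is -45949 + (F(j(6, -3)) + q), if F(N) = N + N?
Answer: -223235/9 ≈ -24804.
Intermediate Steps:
F(N) = 2*N
-45949 + (F(j(6, -3)) + q) = -45949 + (2/(12 + 6) + 21145) = -45949 + (2/18 + 21145) = -45949 + (2*(1/18) + 21145) = -45949 + (⅑ + 21145) = -45949 + 190306/9 = -223235/9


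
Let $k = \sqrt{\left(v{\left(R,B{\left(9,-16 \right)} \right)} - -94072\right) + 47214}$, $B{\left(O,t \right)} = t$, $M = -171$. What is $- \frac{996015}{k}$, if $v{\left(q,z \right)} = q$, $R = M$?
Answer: $- \frac{199203 \sqrt{835}}{2171} \approx -2651.4$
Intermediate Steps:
$R = -171$
$k = 13 \sqrt{835}$ ($k = \sqrt{\left(-171 - -94072\right) + 47214} = \sqrt{\left(-171 + 94072\right) + 47214} = \sqrt{93901 + 47214} = \sqrt{141115} = 13 \sqrt{835} \approx 375.65$)
$- \frac{996015}{k} = - \frac{996015}{13 \sqrt{835}} = - 996015 \frac{\sqrt{835}}{10855} = - \frac{199203 \sqrt{835}}{2171}$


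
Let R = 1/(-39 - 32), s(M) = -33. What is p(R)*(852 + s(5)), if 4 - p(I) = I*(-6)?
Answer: 227682/71 ≈ 3206.8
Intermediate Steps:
R = -1/71 (R = 1/(-71) = -1/71 ≈ -0.014085)
p(I) = 4 + 6*I (p(I) = 4 - I*(-6) = 4 - (-6)*I = 4 + 6*I)
p(R)*(852 + s(5)) = (4 + 6*(-1/71))*(852 - 33) = (4 - 6/71)*819 = (278/71)*819 = 227682/71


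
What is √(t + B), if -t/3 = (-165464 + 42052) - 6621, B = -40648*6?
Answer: √146211 ≈ 382.38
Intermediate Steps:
B = -243888
t = 390099 (t = -3*((-165464 + 42052) - 6621) = -3*(-123412 - 6621) = -3*(-130033) = 390099)
√(t + B) = √(390099 - 243888) = √146211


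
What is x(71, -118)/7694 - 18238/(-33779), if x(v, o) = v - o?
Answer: 146707403/259895626 ≈ 0.56449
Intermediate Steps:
x(71, -118)/7694 - 18238/(-33779) = (71 - 1*(-118))/7694 - 18238/(-33779) = (71 + 118)*(1/7694) - 18238*(-1/33779) = 189*(1/7694) + 18238/33779 = 189/7694 + 18238/33779 = 146707403/259895626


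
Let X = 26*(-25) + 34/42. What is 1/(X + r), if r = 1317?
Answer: 21/14024 ≈ 0.0014974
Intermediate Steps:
X = -13633/21 (X = -650 + 34*(1/42) = -650 + 17/21 = -13633/21 ≈ -649.19)
1/(X + r) = 1/(-13633/21 + 1317) = 1/(14024/21) = 21/14024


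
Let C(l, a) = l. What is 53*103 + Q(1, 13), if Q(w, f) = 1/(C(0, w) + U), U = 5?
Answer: 27296/5 ≈ 5459.2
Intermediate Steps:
Q(w, f) = ⅕ (Q(w, f) = 1/(0 + 5) = 1/5 = ⅕)
53*103 + Q(1, 13) = 53*103 + ⅕ = 5459 + ⅕ = 27296/5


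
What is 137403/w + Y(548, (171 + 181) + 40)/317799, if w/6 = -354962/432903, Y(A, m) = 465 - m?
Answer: -6301124759078645/225613137276 ≈ -27929.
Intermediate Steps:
w = -709924/144301 (w = 6*(-354962/432903) = -709924/144301 ≈ -4.9197)
137403/w + Y(548, (171 + 181) + 40)/317799 = 137403/(-709924/144301) + (465 - ((171 + 181) + 40))/317799 = 137403*(-144301/709924) + (465 - (352 + 40))*(1/317799) = -19827390303/709924 + (465 - 1*392)*(1/317799) = -19827390303/709924 + (465 - 392)*(1/317799) = -19827390303/709924 + 73*(1/317799) = -19827390303/709924 + 73/317799 = -6301124759078645/225613137276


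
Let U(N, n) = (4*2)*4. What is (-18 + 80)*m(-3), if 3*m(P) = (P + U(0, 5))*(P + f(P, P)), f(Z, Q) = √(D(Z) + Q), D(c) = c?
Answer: -1798 + 1798*I*√6/3 ≈ -1798.0 + 1468.1*I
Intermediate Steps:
U(N, n) = 32 (U(N, n) = 8*4 = 32)
f(Z, Q) = √(Q + Z) (f(Z, Q) = √(Z + Q) = √(Q + Z))
m(P) = (32 + P)*(P + √2*√P)/3 (m(P) = ((P + 32)*(P + √(P + P)))/3 = ((32 + P)*(P + √(2*P)))/3 = ((32 + P)*(P + √2*√P))/3 = (32 + P)*(P + √2*√P)/3)
(-18 + 80)*m(-3) = (-18 + 80)*((⅓)*(-3)² + (32/3)*(-3) + √2*(-3)^(3/2)/3 + 32*√2*√(-3)/3) = 62*((⅓)*9 - 32 + √2*(-3*I*√3)/3 + 32*√2*(I*√3)/3) = 62*(3 - 32 - I*√6 + 32*I*√6/3) = 62*(-29 + 29*I*√6/3) = -1798 + 1798*I*√6/3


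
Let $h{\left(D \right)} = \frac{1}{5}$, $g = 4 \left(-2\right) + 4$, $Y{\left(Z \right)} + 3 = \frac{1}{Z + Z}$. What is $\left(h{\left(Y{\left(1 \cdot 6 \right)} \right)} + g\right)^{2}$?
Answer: $\frac{361}{25} \approx 14.44$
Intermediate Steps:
$Y{\left(Z \right)} = -3 + \frac{1}{2 Z}$ ($Y{\left(Z \right)} = -3 + \frac{1}{Z + Z} = -3 + \frac{1}{2 Z}$)
$g = -4$ ($g = -8 + 4 = -4$)
$h{\left(D \right)} = \frac{1}{5}$
$\left(h{\left(Y{\left(1 \cdot 6 \right)} \right)} + g\right)^{2} = \left(\frac{1}{5} - 4\right)^{2} = \left(- \frac{19}{5}\right)^{2} = \frac{361}{25}$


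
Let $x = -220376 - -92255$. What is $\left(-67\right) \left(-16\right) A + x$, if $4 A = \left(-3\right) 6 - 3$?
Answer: $-133749$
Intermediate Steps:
$A = - \frac{21}{4}$ ($A = \frac{\left(-3\right) 6 - 3}{4} = \frac{-18 - 3}{4} = \frac{1}{4} \left(-21\right) = - \frac{21}{4} \approx -5.25$)
$x = -128121$ ($x = -220376 + 92255 = -128121$)
$\left(-67\right) \left(-16\right) A + x = \left(-67\right) \left(-16\right) \left(- \frac{21}{4}\right) - 128121 = 1072 \left(- \frac{21}{4}\right) - 128121 = -5628 - 128121 = -133749$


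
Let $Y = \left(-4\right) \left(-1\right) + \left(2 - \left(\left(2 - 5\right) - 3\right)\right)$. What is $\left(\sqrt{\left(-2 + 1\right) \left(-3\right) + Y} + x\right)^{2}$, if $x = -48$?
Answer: $\left(48 - \sqrt{15}\right)^{2} \approx 1947.2$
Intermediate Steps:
$Y = 12$ ($Y = 4 + \left(2 - \left(-3 - 3\right)\right) = 4 + \left(2 - -6\right) = 4 + \left(2 + 6\right) = 4 + 8 = 12$)
$\left(\sqrt{\left(-2 + 1\right) \left(-3\right) + Y} + x\right)^{2} = \left(\sqrt{\left(-2 + 1\right) \left(-3\right) + 12} - 48\right)^{2} = \left(\sqrt{\left(-1\right) \left(-3\right) + 12} - 48\right)^{2} = \left(\sqrt{3 + 12} - 48\right)^{2} = \left(\sqrt{15} - 48\right)^{2} = \left(-48 + \sqrt{15}\right)^{2}$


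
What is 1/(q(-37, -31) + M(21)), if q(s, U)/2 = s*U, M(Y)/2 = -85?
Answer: 1/2124 ≈ 0.00047081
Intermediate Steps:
M(Y) = -170 (M(Y) = 2*(-85) = -170)
q(s, U) = 2*U*s (q(s, U) = 2*(s*U) = 2*(U*s) = 2*U*s)
1/(q(-37, -31) + M(21)) = 1/(2*(-31)*(-37) - 170) = 1/(2294 - 170) = 1/2124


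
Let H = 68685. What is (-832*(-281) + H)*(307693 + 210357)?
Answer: 156698209850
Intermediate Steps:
(-832*(-281) + H)*(307693 + 210357) = (-832*(-281) + 68685)*(307693 + 210357) = (233792 + 68685)*518050 = 302477*518050 = 156698209850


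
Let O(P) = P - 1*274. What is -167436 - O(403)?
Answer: -167565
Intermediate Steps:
O(P) = -274 + P (O(P) = P - 274 = -274 + P)
-167436 - O(403) = -167436 - (-274 + 403) = -167436 - 1*129 = -167436 - 129 = -167565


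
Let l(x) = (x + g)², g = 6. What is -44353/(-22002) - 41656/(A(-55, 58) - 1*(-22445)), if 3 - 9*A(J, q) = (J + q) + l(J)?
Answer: 151099601/1097921802 ≈ 0.13762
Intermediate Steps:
l(x) = (6 + x)² (l(x) = (x + 6)² = (6 + x)²)
A(J, q) = ⅓ - J/9 - q/9 - (6 + J)²/9 (A(J, q) = ⅓ - ((J + q) + (6 + J)²)/9 = ⅓ - (J + q + (6 + J)²)/9 = ⅓ + (-J/9 - q/9 - (6 + J)²/9) = ⅓ - J/9 - q/9 - (6 + J)²/9)
-44353/(-22002) - 41656/(A(-55, 58) - 1*(-22445)) = -44353/(-22002) - 41656/((⅓ - ⅑*(-55) - ⅑*58 - (6 - 55)²/9) - 1*(-22445)) = -44353*(-1/22002) - 41656/((⅓ + 55/9 - 58/9 - ⅑*(-49)²) + 22445) = 44353/22002 - 41656/((⅓ + 55/9 - 58/9 - ⅑*2401) + 22445) = 44353/22002 - 41656/((⅓ + 55/9 - 58/9 - 2401/9) + 22445) = 44353/22002 - 41656/(-2401/9 + 22445) = 44353/22002 - 41656/199604/9 = 44353/22002 - 41656*9/199604 = 44353/22002 - 93726/49901 = 151099601/1097921802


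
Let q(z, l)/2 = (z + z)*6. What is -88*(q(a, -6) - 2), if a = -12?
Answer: 25520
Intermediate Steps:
q(z, l) = 24*z (q(z, l) = 2*((z + z)*6) = 2*((2*z)*6) = 2*(12*z) = 24*z)
-88*(q(a, -6) - 2) = -88*(24*(-12) - 2) = -88*(-288 - 2) = -88*(-290) = 25520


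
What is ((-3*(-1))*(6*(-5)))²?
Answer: 8100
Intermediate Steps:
((-3*(-1))*(6*(-5)))² = (3*(-30))² = (-90)² = 8100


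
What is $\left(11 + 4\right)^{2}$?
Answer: $225$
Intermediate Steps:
$\left(11 + 4\right)^{2} = 15^{2} = 225$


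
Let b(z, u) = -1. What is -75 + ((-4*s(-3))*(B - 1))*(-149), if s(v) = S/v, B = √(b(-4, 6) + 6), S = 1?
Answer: 371/3 - 596*√5/3 ≈ -320.57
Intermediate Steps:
B = √5 (B = √(-1 + 6) = √5 ≈ 2.2361)
s(v) = 1/v
-75 + ((-4*s(-3))*(B - 1))*(-149) = -75 + ((-4/(-3))*(√5 - 1))*(-149) = -75 + ((-4*(-⅓))*(-1 + √5))*(-149) = -75 + (4*(-1 + √5)/3)*(-149) = -75 + (-4/3 + 4*√5/3)*(-149) = -75 + (596/3 - 596*√5/3) = 371/3 - 596*√5/3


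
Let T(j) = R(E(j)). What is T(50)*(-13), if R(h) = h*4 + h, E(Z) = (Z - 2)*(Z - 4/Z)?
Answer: -778752/5 ≈ -1.5575e+5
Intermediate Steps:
E(Z) = (-2 + Z)*(Z - 4/Z)
R(h) = 5*h (R(h) = 4*h + h = 5*h)
T(j) = -20 - 10*j + 5*j² + 40/j (T(j) = 5*(-4 + j² - 2*j + 8/j) = -20 - 10*j + 5*j² + 40/j)
T(50)*(-13) = (-20 - 10*50 + 5*50² + 40/50)*(-13) = (-20 - 500 + 5*2500 + 40*(1/50))*(-13) = (-20 - 500 + 12500 + ⅘)*(-13) = (59904/5)*(-13) = -778752/5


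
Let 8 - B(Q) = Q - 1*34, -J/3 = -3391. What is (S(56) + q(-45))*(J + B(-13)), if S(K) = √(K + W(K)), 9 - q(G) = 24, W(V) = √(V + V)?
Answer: -153420 + 20456*√(14 + √7) ≈ -69961.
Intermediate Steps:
J = 10173 (J = -3*(-3391) = 10173)
W(V) = √2*√V (W(V) = √(2*V) = √2*√V)
q(G) = -15 (q(G) = 9 - 1*24 = 9 - 24 = -15)
B(Q) = 42 - Q (B(Q) = 8 - (Q - 1*34) = 8 - (Q - 34) = 8 - (-34 + Q) = 8 + (34 - Q) = 42 - Q)
S(K) = √(K + √2*√K)
(S(56) + q(-45))*(J + B(-13)) = (√(56 + √2*√56) - 15)*(10173 + (42 - 1*(-13))) = (√(56 + √2*(2*√14)) - 15)*(10173 + (42 + 13)) = (√(56 + 4*√7) - 15)*(10173 + 55) = (-15 + √(56 + 4*√7))*10228 = -153420 + 10228*√(56 + 4*√7)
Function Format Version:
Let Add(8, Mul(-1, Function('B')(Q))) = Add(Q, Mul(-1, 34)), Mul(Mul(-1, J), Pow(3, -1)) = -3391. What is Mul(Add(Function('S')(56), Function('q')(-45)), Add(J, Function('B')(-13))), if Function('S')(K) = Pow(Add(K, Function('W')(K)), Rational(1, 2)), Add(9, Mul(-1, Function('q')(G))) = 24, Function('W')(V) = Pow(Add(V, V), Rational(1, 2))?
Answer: Add(-153420, Mul(20456, Pow(Add(14, Pow(7, Rational(1, 2))), Rational(1, 2)))) ≈ -69961.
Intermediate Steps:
J = 10173 (J = Mul(-3, -3391) = 10173)
Function('W')(V) = Mul(Pow(2, Rational(1, 2)), Pow(V, Rational(1, 2))) (Function('W')(V) = Pow(Mul(2, V), Rational(1, 2)) = Mul(Pow(2, Rational(1, 2)), Pow(V, Rational(1, 2))))
Function('q')(G) = -15 (Function('q')(G) = Add(9, Mul(-1, 24)) = Add(9, -24) = -15)
Function('B')(Q) = Add(42, Mul(-1, Q)) (Function('B')(Q) = Add(8, Mul(-1, Add(Q, Mul(-1, 34)))) = Add(8, Mul(-1, Add(Q, -34))) = Add(8, Mul(-1, Add(-34, Q))) = Add(8, Add(34, Mul(-1, Q))) = Add(42, Mul(-1, Q)))
Function('S')(K) = Pow(Add(K, Mul(Pow(2, Rational(1, 2)), Pow(K, Rational(1, 2)))), Rational(1, 2))
Mul(Add(Function('S')(56), Function('q')(-45)), Add(J, Function('B')(-13))) = Mul(Add(Pow(Add(56, Mul(Pow(2, Rational(1, 2)), Pow(56, Rational(1, 2)))), Rational(1, 2)), -15), Add(10173, Add(42, Mul(-1, -13)))) = Mul(Add(Pow(Add(56, Mul(Pow(2, Rational(1, 2)), Mul(2, Pow(14, Rational(1, 2))))), Rational(1, 2)), -15), Add(10173, Add(42, 13))) = Mul(Add(Pow(Add(56, Mul(4, Pow(7, Rational(1, 2)))), Rational(1, 2)), -15), Add(10173, 55)) = Mul(Add(-15, Pow(Add(56, Mul(4, Pow(7, Rational(1, 2)))), Rational(1, 2))), 10228) = Add(-153420, Mul(10228, Pow(Add(56, Mul(4, Pow(7, Rational(1, 2)))), Rational(1, 2))))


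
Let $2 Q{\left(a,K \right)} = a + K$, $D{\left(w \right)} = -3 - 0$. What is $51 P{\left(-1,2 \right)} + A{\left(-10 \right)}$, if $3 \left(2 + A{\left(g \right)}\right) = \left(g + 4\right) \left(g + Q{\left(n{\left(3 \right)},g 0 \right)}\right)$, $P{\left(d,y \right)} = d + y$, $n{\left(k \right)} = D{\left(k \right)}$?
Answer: $72$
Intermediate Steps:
$D{\left(w \right)} = -3$ ($D{\left(w \right)} = -3 + 0 = -3$)
$n{\left(k \right)} = -3$
$Q{\left(a,K \right)} = \frac{K}{2} + \frac{a}{2}$ ($Q{\left(a,K \right)} = \frac{a + K}{2} = \frac{K + a}{2} = \frac{K}{2} + \frac{a}{2}$)
$A{\left(g \right)} = -2 + \frac{\left(4 + g\right) \left(- \frac{3}{2} + g\right)}{3}$ ($A{\left(g \right)} = -2 + \frac{\left(g + 4\right) \left(g + \left(\frac{g 0}{2} + \frac{1}{2} \left(-3\right)\right)\right)}{3} = -2 + \frac{\left(4 + g\right) \left(g + \left(\frac{1}{2} \cdot 0 - \frac{3}{2}\right)\right)}{3} = -2 + \frac{\left(4 + g\right) \left(g + \left(0 - \frac{3}{2}\right)\right)}{3} = -2 + \frac{\left(4 + g\right) \left(g - \frac{3}{2}\right)}{3} = -2 + \frac{\left(4 + g\right) \left(- \frac{3}{2} + g\right)}{3}$)
$51 P{\left(-1,2 \right)} + A{\left(-10 \right)} = 51 \left(-1 + 2\right) + \left(-4 + \frac{\left(-10\right)^{2}}{3} + \frac{5}{6} \left(-10\right)\right) = 51 \cdot 1 - -21 = 51 - -21 = 51 + 21 = 72$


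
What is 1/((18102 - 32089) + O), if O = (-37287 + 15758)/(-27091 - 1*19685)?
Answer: -46776/654234383 ≈ -7.1497e-5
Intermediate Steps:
O = 21529/46776 (O = -21529/(-27091 - 19685) = -21529/(-46776) = -21529*(-1/46776) = 21529/46776 ≈ 0.46026)
1/((18102 - 32089) + O) = 1/((18102 - 32089) + 21529/46776) = 1/(-13987 + 21529/46776) = 1/(-654234383/46776) = -46776/654234383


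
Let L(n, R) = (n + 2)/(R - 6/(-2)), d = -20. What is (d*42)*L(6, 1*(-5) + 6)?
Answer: -1680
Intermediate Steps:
L(n, R) = (2 + n)/(3 + R) (L(n, R) = (2 + n)/(R - 6*(-½)) = (2 + n)/(R + 3) = (2 + n)/(3 + R))
(d*42)*L(6, 1*(-5) + 6) = (-20*42)*((2 + 6)/(3 + (1*(-5) + 6))) = -840*8/(3 + (-5 + 6)) = -840*8/(3 + 1) = -840*8/4 = -210*8 = -840*2 = -1680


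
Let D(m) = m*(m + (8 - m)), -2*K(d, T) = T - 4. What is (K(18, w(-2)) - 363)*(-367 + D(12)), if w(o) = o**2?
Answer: 98373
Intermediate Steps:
K(d, T) = 2 - T/2 (K(d, T) = -(T - 4)/2 = -(-4 + T)/2 = 2 - T/2)
D(m) = 8*m (D(m) = m*8 = 8*m)
(K(18, w(-2)) - 363)*(-367 + D(12)) = ((2 - 1/2*(-2)**2) - 363)*(-367 + 8*12) = ((2 - 1/2*4) - 363)*(-367 + 96) = ((2 - 2) - 363)*(-271) = (0 - 363)*(-271) = -363*(-271) = 98373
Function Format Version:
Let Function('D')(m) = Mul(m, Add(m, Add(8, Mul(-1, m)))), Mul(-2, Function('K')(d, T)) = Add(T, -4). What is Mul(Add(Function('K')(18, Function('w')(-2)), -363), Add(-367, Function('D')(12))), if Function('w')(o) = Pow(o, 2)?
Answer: 98373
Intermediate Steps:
Function('K')(d, T) = Add(2, Mul(Rational(-1, 2), T)) (Function('K')(d, T) = Mul(Rational(-1, 2), Add(T, -4)) = Mul(Rational(-1, 2), Add(-4, T)) = Add(2, Mul(Rational(-1, 2), T)))
Function('D')(m) = Mul(8, m) (Function('D')(m) = Mul(m, 8) = Mul(8, m))
Mul(Add(Function('K')(18, Function('w')(-2)), -363), Add(-367, Function('D')(12))) = Mul(Add(Add(2, Mul(Rational(-1, 2), Pow(-2, 2))), -363), Add(-367, Mul(8, 12))) = Mul(Add(Add(2, Mul(Rational(-1, 2), 4)), -363), Add(-367, 96)) = Mul(Add(Add(2, -2), -363), -271) = Mul(Add(0, -363), -271) = Mul(-363, -271) = 98373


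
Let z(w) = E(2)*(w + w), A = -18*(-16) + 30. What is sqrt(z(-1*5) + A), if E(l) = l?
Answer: sqrt(298) ≈ 17.263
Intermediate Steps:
A = 318 (A = 288 + 30 = 318)
z(w) = 4*w (z(w) = 2*(w + w) = 2*(2*w) = 4*w)
sqrt(z(-1*5) + A) = sqrt(4*(-1*5) + 318) = sqrt(4*(-5) + 318) = sqrt(-20 + 318) = sqrt(298)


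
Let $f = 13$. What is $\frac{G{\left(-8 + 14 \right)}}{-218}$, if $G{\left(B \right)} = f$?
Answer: $- \frac{13}{218} \approx -0.059633$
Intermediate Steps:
$G{\left(B \right)} = 13$
$\frac{G{\left(-8 + 14 \right)}}{-218} = \frac{13}{-218} = 13 \left(- \frac{1}{218}\right) = - \frac{13}{218}$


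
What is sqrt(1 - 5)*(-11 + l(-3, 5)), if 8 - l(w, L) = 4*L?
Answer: -46*I ≈ -46.0*I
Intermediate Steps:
l(w, L) = 8 - 4*L
sqrt(1 - 5)*(-11 + l(-3, 5)) = sqrt(1 - 5)*(-11 + (8 - 4*5)) = sqrt(-4)*(-11 + (8 - 20)) = (2*I)*(-11 - 12) = (2*I)*(-23) = -46*I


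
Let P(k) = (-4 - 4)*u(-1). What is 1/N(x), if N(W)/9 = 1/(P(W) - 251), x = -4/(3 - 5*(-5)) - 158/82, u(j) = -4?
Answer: -73/3 ≈ -24.333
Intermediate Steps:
P(k) = 32 (P(k) = (-4 - 4)*(-4) = -8*(-4) = 32)
x = -594/287 (x = -4/(3 + 25) - 158*1/82 = -4/28 - 79/41 = -4*1/28 - 79/41 = -⅐ - 79/41 = -594/287 ≈ -2.0697)
N(W) = -3/73 (N(W) = 9/(32 - 251) = 9/(-219) = 9*(-1/219) = -3/73)
1/N(x) = 1/(-3/73) = -73/3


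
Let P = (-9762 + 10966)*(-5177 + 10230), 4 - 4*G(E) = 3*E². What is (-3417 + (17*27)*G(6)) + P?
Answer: 6068461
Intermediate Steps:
G(E) = 1 - 3*E²/4
P = 6083812 (P = 1204*5053 = 6083812)
(-3417 + (17*27)*G(6)) + P = (-3417 + (17*27)*(1 - ¾*6²)) + 6083812 = (-3417 + 459*(1 - ¾*36)) + 6083812 = (-3417 + 459*(1 - 27)) + 6083812 = (-3417 + 459*(-26)) + 6083812 = (-3417 - 11934) + 6083812 = -15351 + 6083812 = 6068461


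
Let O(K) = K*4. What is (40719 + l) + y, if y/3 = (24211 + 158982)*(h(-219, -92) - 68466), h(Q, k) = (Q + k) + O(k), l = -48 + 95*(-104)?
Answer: -38000609164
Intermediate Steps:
O(K) = 4*K
l = -9928 (l = -48 - 9880 = -9928)
h(Q, k) = Q + 5*k (h(Q, k) = (Q + k) + 4*k = Q + 5*k)
y = -38000639955 (y = 3*((24211 + 158982)*((-219 + 5*(-92)) - 68466)) = 3*(183193*((-219 - 460) - 68466)) = 3*(183193*(-679 - 68466)) = 3*(183193*(-69145)) = 3*(-12666879985) = -38000639955)
(40719 + l) + y = (40719 - 9928) - 38000639955 = 30791 - 38000639955 = -38000609164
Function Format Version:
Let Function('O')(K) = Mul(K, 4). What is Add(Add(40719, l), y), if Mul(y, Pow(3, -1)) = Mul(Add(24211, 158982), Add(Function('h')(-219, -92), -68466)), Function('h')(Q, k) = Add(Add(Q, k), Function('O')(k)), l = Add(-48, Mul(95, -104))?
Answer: -38000609164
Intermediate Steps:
Function('O')(K) = Mul(4, K)
l = -9928 (l = Add(-48, -9880) = -9928)
Function('h')(Q, k) = Add(Q, Mul(5, k)) (Function('h')(Q, k) = Add(Add(Q, k), Mul(4, k)) = Add(Q, Mul(5, k)))
y = -38000639955 (y = Mul(3, Mul(Add(24211, 158982), Add(Add(-219, Mul(5, -92)), -68466))) = Mul(3, Mul(183193, Add(Add(-219, -460), -68466))) = Mul(3, Mul(183193, Add(-679, -68466))) = Mul(3, Mul(183193, -69145)) = Mul(3, -12666879985) = -38000639955)
Add(Add(40719, l), y) = Add(Add(40719, -9928), -38000639955) = Add(30791, -38000639955) = -38000609164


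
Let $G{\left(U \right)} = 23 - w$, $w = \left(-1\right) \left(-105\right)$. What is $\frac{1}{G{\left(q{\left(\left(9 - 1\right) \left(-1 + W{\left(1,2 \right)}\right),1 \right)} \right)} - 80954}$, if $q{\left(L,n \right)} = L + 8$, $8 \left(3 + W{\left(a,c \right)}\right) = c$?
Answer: $- \frac{1}{81036} \approx -1.234 \cdot 10^{-5}$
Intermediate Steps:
$W{\left(a,c \right)} = -3 + \frac{c}{8}$
$w = 105$
$q{\left(L,n \right)} = 8 + L$
$G{\left(U \right)} = -82$ ($G{\left(U \right)} = 23 - 105 = -82$)
$\frac{1}{G{\left(q{\left(\left(9 - 1\right) \left(-1 + W{\left(1,2 \right)}\right),1 \right)} \right)} - 80954} = \frac{1}{-82 - 80954} = \frac{1}{-81036} = - \frac{1}{81036}$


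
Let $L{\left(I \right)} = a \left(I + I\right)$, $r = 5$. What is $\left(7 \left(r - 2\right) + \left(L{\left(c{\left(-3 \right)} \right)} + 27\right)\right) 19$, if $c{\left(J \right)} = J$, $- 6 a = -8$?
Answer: $760$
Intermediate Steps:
$a = \frac{4}{3}$ ($a = \left(- \frac{1}{6}\right) \left(-8\right) = \frac{4}{3} \approx 1.3333$)
$L{\left(I \right)} = \frac{8 I}{3}$ ($L{\left(I \right)} = \frac{4 \left(I + I\right)}{3} = \frac{4 \cdot 2 I}{3} = \frac{8 I}{3}$)
$\left(7 \left(r - 2\right) + \left(L{\left(c{\left(-3 \right)} \right)} + 27\right)\right) 19 = \left(7 \left(5 - 2\right) + \left(\frac{8}{3} \left(-3\right) + 27\right)\right) 19 = \left(7 \cdot 3 + \left(-8 + 27\right)\right) 19 = \left(21 + 19\right) 19 = 40 \cdot 19 = 760$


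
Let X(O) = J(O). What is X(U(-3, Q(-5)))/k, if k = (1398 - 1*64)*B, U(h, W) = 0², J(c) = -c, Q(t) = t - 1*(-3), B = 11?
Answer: 0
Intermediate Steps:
Q(t) = 3 + t (Q(t) = t + 3 = 3 + t)
U(h, W) = 0
k = 14674 (k = (1398 - 1*64)*11 = (1398 - 64)*11 = 1334*11 = 14674)
X(O) = -O
X(U(-3, Q(-5)))/k = -1*0/14674 = 0*(1/14674) = 0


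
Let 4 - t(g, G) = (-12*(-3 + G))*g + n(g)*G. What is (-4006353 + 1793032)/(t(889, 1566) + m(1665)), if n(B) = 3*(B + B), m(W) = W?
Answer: -2213321/8322709 ≈ -0.26594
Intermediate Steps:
n(B) = 6*B (n(B) = 3*(2*B) = 6*B)
t(g, G) = 4 - g*(36 - 12*G) - 6*G*g (t(g, G) = 4 - ((-12*(-3 + G))*g + (6*g)*G) = 4 - ((36 - 12*G)*g + 6*G*g) = 4 - (g*(36 - 12*G) + 6*G*g) = 4 + (-g*(36 - 12*G) - 6*G*g) = 4 - g*(36 - 12*G) - 6*G*g)
(-4006353 + 1793032)/(t(889, 1566) + m(1665)) = (-4006353 + 1793032)/((4 - 36*889 + 6*1566*889) + 1665) = -2213321/((4 - 32004 + 8353044) + 1665) = -2213321/(8321044 + 1665) = -2213321/8322709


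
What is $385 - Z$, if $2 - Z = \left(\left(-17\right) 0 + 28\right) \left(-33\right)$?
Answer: $-541$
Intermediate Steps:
$Z = 926$ ($Z = 2 - \left(\left(-17\right) 0 + 28\right) \left(-33\right) = 2 - \left(0 + 28\right) \left(-33\right) = 2 - 28 \left(-33\right) = 2 - -924 = 2 + 924 = 926$)
$385 - Z = 385 - 926 = -541$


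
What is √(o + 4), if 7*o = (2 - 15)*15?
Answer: I*√1169/7 ≈ 4.8844*I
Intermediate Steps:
o = -195/7 (o = ((2 - 15)*15)/7 = (-13*15)/7 = (⅐)*(-195) = -195/7 ≈ -27.857)
√(o + 4) = √(-195/7 + 4) = √(-167/7) = I*√1169/7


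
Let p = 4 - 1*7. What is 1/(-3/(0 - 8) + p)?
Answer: -8/21 ≈ -0.38095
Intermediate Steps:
p = -3 (p = 4 - 7 = -3)
1/(-3/(0 - 8) + p) = 1/(-3/(0 - 8) - 3) = 1/(-3/(-8) - 3) = 1/(-⅛*(-3) - 3) = 1/(3/8 - 3) = 1/(-21/8) = -8/21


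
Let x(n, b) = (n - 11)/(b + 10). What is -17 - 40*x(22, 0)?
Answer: -61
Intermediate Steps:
x(n, b) = (-11 + n)/(10 + b)
-17 - 40*x(22, 0) = -17 - 40*(-11 + 22)/(10 + 0) = -17 - 40*11/10 = -17 - 44 = -61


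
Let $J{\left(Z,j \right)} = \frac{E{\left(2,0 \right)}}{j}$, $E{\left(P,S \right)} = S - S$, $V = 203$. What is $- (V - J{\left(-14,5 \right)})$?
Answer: $-203$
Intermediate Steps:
$E{\left(P,S \right)} = 0$
$J{\left(Z,j \right)} = 0$ ($J{\left(Z,j \right)} = \frac{0}{j} = 0$)
$- (V - J{\left(-14,5 \right)}) = - (203 - 0) = - (203 + 0) = \left(-1\right) 203 = -203$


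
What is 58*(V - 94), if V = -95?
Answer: -10962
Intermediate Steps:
58*(V - 94) = 58*(-95 - 94) = 58*(-189) = -10962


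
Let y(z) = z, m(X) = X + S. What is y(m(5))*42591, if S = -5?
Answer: 0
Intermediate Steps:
m(X) = -5 + X (m(X) = X - 5 = -5 + X)
y(m(5))*42591 = (-5 + 5)*42591 = 0*42591 = 0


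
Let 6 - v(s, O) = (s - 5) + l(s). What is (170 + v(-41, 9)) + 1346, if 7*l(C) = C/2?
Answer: 21993/14 ≈ 1570.9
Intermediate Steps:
l(C) = C/14 (l(C) = (C/2)/7 = C/14)
v(s, O) = 11 - 15*s/14 (v(s, O) = 6 - ((s - 5) + s/14) = 6 - ((-5 + s) + s/14) = 6 - (-5 + 15*s/14) = 6 + (5 - 15*s/14) = 11 - 15*s/14)
(170 + v(-41, 9)) + 1346 = (170 + (11 - 15/14*(-41))) + 1346 = (170 + (11 + 615/14)) + 1346 = (170 + 769/14) + 1346 = 3149/14 + 1346 = 21993/14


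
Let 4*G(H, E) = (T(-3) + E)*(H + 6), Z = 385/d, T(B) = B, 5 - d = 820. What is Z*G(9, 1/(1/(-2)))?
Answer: 5775/652 ≈ 8.8574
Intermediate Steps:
d = -815 (d = 5 - 1*820 = 5 - 820 = -815)
Z = -77/163 (Z = 385/(-815) = 385*(-1/815) = -77/163 ≈ -0.47239)
G(H, E) = (-3 + E)*(6 + H)/4 (G(H, E) = ((-3 + E)*(H + 6))/4 = ((-3 + E)*(6 + H))/4 = (-3 + E)*(6 + H)/4)
Z*G(9, 1/(1/(-2))) = -77*(-9/2 - 3/4*9 + 3/(2*(1/(-2))) + (1/4)*9/1/(-2))/163 = -77*(-9/2 - 27/4 + 3/(2*(-1/2)) + (1/4)*9/(-1/2))/163 = -77*(-9/2 - 27/4 + (3/2)*(-2) + (1/4)*(-2)*9)/163 = -77*(-9/2 - 27/4 - 3 - 9/2)/163 = -77/163*(-75/4) = 5775/652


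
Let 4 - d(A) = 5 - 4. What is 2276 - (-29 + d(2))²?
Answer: 1600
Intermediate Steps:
d(A) = 3 (d(A) = 4 - (5 - 4) = 4 - 1*1 = 4 - 1 = 3)
2276 - (-29 + d(2))² = 2276 - (-29 + 3)² = 2276 - 1*(-26)² = 2276 - 1*676 = 2276 - 676 = 1600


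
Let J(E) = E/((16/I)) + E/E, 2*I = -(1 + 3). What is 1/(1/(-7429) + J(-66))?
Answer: 29716/274869 ≈ 0.10811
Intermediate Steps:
I = -2 (I = (-(1 + 3))/2 = (-1*4)/2 = (½)*(-4) = -2)
J(E) = 1 - E/8 (J(E) = E/((16/(-2))) + E/E = E/((16*(-½))) + 1 = E/(-8) + 1 = E*(-⅛) + 1 = -E/8 + 1 = 1 - E/8)
1/(1/(-7429) + J(-66)) = 1/(1/(-7429) + (1 - ⅛*(-66))) = 1/(-1/7429 + (1 + 33/4)) = 1/(-1/7429 + 37/4) = 1/(274869/29716) = 29716/274869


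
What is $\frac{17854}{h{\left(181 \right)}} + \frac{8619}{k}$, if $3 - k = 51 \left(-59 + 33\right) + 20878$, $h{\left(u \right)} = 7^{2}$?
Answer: $\frac{348605515}{957901} \approx 363.93$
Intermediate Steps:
$h{\left(u \right)} = 49$
$k = -19549$ ($k = 3 - \left(51 \left(-59 + 33\right) + 20878\right) = 3 - \left(51 \left(-26\right) + 20878\right) = 3 - \left(-1326 + 20878\right) = 3 - 19552 = -19549$)
$\frac{17854}{h{\left(181 \right)}} + \frac{8619}{k} = \frac{17854}{49} + \frac{8619}{-19549} = 17854 \cdot \frac{1}{49} + 8619 \left(- \frac{1}{19549}\right) = \frac{17854}{49} - \frac{8619}{19549} = \frac{348605515}{957901}$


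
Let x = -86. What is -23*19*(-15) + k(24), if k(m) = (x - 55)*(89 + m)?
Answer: -9378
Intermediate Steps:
k(m) = -12549 - 141*m (k(m) = (-86 - 55)*(89 + m) = -141*(89 + m) = -12549 - 141*m)
-23*19*(-15) + k(24) = -23*19*(-15) + (-12549 - 141*24) = -437*(-15) + (-12549 - 3384) = 6555 - 15933 = -9378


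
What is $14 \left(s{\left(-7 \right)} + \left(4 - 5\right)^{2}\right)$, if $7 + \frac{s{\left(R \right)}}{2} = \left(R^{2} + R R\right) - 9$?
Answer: $2310$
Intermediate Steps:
$s{\left(R \right)} = -32 + 4 R^{2}$ ($s{\left(R \right)} = -14 + 2 \left(\left(R^{2} + R R\right) - 9\right) = -14 + 2 \left(\left(R^{2} + R^{2}\right) - 9\right) = -14 + 2 \left(2 R^{2} - 9\right) = -14 + 2 \left(-9 + 2 R^{2}\right) = -14 + \left(-18 + 4 R^{2}\right) = -32 + 4 R^{2}$)
$14 \left(s{\left(-7 \right)} + \left(4 - 5\right)^{2}\right) = 14 \left(\left(-32 + 4 \left(-7\right)^{2}\right) + \left(4 - 5\right)^{2}\right) = 14 \left(\left(-32 + 4 \cdot 49\right) + \left(-1\right)^{2}\right) = 14 \left(\left(-32 + 196\right) + 1\right) = 14 \left(164 + 1\right) = 14 \cdot 165 = 2310$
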